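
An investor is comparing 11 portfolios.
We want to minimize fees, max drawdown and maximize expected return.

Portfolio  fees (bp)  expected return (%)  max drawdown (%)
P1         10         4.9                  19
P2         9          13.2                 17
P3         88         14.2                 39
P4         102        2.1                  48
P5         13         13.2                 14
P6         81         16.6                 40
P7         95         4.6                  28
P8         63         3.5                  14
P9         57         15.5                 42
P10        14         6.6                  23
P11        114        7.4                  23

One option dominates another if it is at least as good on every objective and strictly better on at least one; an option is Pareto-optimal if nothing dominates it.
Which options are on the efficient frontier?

P2, P3, P5, P6, P9

P1: dominated by P2 (fees 9≤10, expected return 13.2≥4.9, max drawdown 17≤19).
P2: not dominated (best fees).
P3: not dominated.
P4: dominated by P1 (fees 10≤102, expected return 4.9≥2.1, max drawdown 19≤48).
P5: not dominated.
P6: not dominated (best expected return).
P7: dominated by P1 (fees 10≤95, expected return 4.9≥4.6, max drawdown 19≤28).
P8: dominated by P5 (fees 13≤63, expected return 13.2≥3.5, max drawdown 14≤14).
P9: not dominated.
P10: dominated by P2 (fees 9≤14, expected return 13.2≥6.6, max drawdown 17≤23).
P11: dominated by P2 (fees 9≤114, expected return 13.2≥7.4, max drawdown 17≤23).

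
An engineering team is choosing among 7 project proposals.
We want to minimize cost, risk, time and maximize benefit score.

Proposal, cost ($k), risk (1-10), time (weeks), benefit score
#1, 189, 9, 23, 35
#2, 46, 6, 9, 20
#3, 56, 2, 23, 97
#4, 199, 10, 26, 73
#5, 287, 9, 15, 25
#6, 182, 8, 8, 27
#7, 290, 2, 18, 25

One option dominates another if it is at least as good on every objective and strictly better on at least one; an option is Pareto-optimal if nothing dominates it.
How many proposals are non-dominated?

4

#1: dominated by #3 (cost 56≤189, risk 2≤9, time 23≤23, benefit score 97≥35).
#2: not dominated (best cost).
#3: not dominated (best benefit score).
#4: dominated by #3 (cost 56≤199, risk 2≤10, time 23≤26, benefit score 97≥73).
#5: dominated by #6 (cost 182≤287, risk 8≤9, time 8≤15, benefit score 27≥25).
#6: not dominated (best time).
#7: not dominated.
Pareto-optimal: #2, #3, #6, #7 → 4.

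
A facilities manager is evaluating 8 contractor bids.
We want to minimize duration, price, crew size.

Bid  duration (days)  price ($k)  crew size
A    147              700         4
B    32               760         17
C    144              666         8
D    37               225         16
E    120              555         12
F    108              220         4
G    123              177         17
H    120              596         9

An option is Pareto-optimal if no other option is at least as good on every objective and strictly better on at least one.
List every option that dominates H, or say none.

F

F: duration 108≤120, price 220≤596, crew size 4≤9 — dominates H.
Others (A, B, C, D, E, G) are each worse than H on at least one objective.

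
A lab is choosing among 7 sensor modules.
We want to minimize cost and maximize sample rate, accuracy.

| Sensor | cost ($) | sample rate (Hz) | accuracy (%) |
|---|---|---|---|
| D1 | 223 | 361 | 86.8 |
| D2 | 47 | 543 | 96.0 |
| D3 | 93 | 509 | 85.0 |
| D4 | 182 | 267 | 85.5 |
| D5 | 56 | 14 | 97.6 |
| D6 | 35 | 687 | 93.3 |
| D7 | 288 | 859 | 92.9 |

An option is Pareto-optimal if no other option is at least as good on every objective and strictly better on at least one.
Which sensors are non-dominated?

D1: dominated by D2 (cost 47≤223, sample rate 543≥361, accuracy 96.0≥86.8).
D2: not dominated.
D3: dominated by D2 (cost 47≤93, sample rate 543≥509, accuracy 96.0≥85.0).
D4: dominated by D2 (cost 47≤182, sample rate 543≥267, accuracy 96.0≥85.5).
D5: not dominated (best accuracy).
D6: not dominated (best cost).
D7: not dominated (best sample rate).

D2, D5, D6, D7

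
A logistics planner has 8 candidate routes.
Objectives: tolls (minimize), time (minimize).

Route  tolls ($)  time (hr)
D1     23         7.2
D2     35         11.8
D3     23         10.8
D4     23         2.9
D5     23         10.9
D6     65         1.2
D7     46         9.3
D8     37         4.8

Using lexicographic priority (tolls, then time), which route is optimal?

First minimize tolls: best is 23, kept {D1, D3, D4, D5}.
Then minimize time: best is 2.9, kept {D4}.

D4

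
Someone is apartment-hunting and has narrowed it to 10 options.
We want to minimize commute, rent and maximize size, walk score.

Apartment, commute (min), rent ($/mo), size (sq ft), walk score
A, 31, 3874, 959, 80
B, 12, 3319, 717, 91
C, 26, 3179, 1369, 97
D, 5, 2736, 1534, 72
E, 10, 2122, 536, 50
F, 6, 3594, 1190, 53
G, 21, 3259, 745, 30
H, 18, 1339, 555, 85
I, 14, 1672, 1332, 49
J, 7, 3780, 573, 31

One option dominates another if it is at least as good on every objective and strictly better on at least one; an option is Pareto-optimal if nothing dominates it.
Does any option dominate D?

No

A: worse on commute (31 vs 5).
B: worse on commute (12 vs 5).
C: worse on commute (26 vs 5).
E: worse on commute (10 vs 5).
F: worse on commute (6 vs 5).
G: worse on commute (21 vs 5).
H: worse on commute (18 vs 5).
I: worse on commute (14 vs 5).
J: worse on commute (7 vs 5).
No option is at least as good as D on every objective and strictly better on one.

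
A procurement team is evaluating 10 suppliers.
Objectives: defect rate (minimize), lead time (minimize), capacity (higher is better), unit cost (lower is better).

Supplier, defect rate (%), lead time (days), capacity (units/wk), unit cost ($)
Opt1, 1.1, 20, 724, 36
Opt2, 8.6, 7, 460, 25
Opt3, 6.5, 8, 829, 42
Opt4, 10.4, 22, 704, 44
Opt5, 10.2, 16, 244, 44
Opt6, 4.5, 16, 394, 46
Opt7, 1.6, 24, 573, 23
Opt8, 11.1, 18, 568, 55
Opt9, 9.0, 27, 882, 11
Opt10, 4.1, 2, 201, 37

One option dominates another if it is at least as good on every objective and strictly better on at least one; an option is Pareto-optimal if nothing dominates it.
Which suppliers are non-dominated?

Opt1: not dominated (best defect rate).
Opt2: not dominated.
Opt3: not dominated.
Opt4: dominated by Opt1 (defect rate 1.1≤10.4, lead time 20≤22, capacity 724≥704, unit cost 36≤44).
Opt5: dominated by Opt2 (defect rate 8.6≤10.2, lead time 7≤16, capacity 460≥244, unit cost 25≤44).
Opt6: not dominated.
Opt7: not dominated.
Opt8: dominated by Opt3 (defect rate 6.5≤11.1, lead time 8≤18, capacity 829≥568, unit cost 42≤55).
Opt9: not dominated (best capacity).
Opt10: not dominated (best lead time).

Opt1, Opt2, Opt3, Opt6, Opt7, Opt9, Opt10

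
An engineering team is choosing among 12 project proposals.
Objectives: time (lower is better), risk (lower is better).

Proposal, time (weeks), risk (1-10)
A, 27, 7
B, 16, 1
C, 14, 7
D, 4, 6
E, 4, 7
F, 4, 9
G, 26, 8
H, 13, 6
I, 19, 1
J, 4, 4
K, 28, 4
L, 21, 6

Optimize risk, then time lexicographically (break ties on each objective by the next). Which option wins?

First minimize risk: best is 1, kept {B, I}.
Then minimize time: best is 16, kept {B}.

B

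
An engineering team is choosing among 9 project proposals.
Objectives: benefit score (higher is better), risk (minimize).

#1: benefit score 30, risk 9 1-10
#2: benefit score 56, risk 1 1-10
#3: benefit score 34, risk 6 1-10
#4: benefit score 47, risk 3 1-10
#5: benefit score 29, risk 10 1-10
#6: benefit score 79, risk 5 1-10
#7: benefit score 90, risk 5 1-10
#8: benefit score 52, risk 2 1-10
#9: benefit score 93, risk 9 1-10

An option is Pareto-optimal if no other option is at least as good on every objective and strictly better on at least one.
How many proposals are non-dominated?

3

#1: dominated by #2 (benefit score 56≥30, risk 1≤9).
#2: not dominated (best risk).
#3: dominated by #2 (benefit score 56≥34, risk 1≤6).
#4: dominated by #2 (benefit score 56≥47, risk 1≤3).
#5: dominated by #1 (benefit score 30≥29, risk 9≤10).
#6: dominated by #7 (benefit score 90≥79, risk 5≤5).
#7: not dominated.
#8: dominated by #2 (benefit score 56≥52, risk 1≤2).
#9: not dominated (best benefit score).
Pareto-optimal: #2, #7, #9 → 3.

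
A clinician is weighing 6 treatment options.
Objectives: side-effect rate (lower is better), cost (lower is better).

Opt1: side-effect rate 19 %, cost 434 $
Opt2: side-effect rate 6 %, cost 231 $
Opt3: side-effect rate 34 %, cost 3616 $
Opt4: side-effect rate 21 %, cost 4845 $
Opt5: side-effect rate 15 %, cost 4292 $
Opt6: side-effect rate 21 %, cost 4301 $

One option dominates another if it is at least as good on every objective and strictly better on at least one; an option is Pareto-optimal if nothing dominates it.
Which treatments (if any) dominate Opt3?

Opt1: side-effect rate 19≤34, cost 434≤3616 — dominates Opt3.
Opt2: side-effect rate 6≤34, cost 231≤3616 — dominates Opt3.
Others (Opt4, Opt5, Opt6) are each worse than Opt3 on at least one objective.

Opt1, Opt2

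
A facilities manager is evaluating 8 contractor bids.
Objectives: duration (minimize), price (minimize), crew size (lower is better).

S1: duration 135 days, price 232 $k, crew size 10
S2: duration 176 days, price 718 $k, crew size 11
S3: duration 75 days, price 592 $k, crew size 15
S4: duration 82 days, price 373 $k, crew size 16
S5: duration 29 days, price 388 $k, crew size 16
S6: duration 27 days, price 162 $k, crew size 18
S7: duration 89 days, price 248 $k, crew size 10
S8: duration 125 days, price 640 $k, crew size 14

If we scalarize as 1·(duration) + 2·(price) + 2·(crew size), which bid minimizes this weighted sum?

S1: 1·135 + 2·232 + 2·10 = 619
S2: 1·176 + 2·718 + 2·11 = 1634
S3: 1·75 + 2·592 + 2·15 = 1289
S4: 1·82 + 2·373 + 2·16 = 860
S5: 1·29 + 2·388 + 2·16 = 837
S6: 1·27 + 2·162 + 2·18 = 387
S7: 1·89 + 2·248 + 2·10 = 605
S8: 1·125 + 2·640 + 2·14 = 1433
Lowest: S6 at 387.

S6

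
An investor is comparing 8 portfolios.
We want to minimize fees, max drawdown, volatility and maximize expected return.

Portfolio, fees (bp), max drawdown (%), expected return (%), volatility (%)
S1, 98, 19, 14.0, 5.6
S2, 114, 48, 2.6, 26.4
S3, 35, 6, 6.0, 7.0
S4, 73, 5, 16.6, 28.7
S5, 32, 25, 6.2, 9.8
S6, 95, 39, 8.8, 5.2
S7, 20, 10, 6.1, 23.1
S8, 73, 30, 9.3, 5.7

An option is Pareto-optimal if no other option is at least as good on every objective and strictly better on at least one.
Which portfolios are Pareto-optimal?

S1, S3, S4, S5, S6, S7, S8

S1: not dominated.
S2: dominated by S1 (fees 98≤114, max drawdown 19≤48, expected return 14.0≥2.6, volatility 5.6≤26.4).
S3: not dominated.
S4: not dominated (best max drawdown).
S5: not dominated.
S6: not dominated (best volatility).
S7: not dominated (best fees).
S8: not dominated.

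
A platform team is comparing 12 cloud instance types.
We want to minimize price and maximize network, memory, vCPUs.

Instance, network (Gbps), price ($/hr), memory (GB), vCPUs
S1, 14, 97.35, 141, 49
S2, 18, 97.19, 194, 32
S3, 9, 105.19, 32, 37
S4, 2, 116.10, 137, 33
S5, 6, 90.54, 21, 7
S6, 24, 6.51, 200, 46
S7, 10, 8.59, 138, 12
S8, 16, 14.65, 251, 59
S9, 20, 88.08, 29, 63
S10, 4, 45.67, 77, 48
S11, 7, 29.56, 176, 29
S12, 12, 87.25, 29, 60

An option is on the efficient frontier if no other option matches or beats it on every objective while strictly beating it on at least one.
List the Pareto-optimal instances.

S1: dominated by S8 (network 16≥14, price 14.65≤97.35, memory 251≥141, vCPUs 59≥49).
S2: dominated by S6 (network 24≥18, price 6.51≤97.19, memory 200≥194, vCPUs 46≥32).
S3: dominated by S1 (network 14≥9, price 97.35≤105.19, memory 141≥32, vCPUs 49≥37).
S4: dominated by S1 (network 14≥2, price 97.35≤116.10, memory 141≥137, vCPUs 49≥33).
S5: dominated by S6 (network 24≥6, price 6.51≤90.54, memory 200≥21, vCPUs 46≥7).
S6: not dominated (best network).
S7: dominated by S6 (network 24≥10, price 6.51≤8.59, memory 200≥138, vCPUs 46≥12).
S8: not dominated (best memory).
S9: not dominated (best vCPUs).
S10: dominated by S8 (network 16≥4, price 14.65≤45.67, memory 251≥77, vCPUs 59≥48).
S11: dominated by S6 (network 24≥7, price 6.51≤29.56, memory 200≥176, vCPUs 46≥29).
S12: not dominated.

S6, S8, S9, S12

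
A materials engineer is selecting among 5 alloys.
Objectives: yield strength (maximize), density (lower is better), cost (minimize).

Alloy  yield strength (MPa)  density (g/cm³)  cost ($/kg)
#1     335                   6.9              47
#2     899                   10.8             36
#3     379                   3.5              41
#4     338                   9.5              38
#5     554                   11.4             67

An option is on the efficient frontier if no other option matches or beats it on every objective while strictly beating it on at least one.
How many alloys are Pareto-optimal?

3

#1: dominated by #3 (yield strength 379≥335, density 3.5≤6.9, cost 41≤47).
#2: not dominated (best yield strength).
#3: not dominated (best density).
#4: not dominated.
#5: dominated by #2 (yield strength 899≥554, density 10.8≤11.4, cost 36≤67).
Pareto-optimal: #2, #3, #4 → 3.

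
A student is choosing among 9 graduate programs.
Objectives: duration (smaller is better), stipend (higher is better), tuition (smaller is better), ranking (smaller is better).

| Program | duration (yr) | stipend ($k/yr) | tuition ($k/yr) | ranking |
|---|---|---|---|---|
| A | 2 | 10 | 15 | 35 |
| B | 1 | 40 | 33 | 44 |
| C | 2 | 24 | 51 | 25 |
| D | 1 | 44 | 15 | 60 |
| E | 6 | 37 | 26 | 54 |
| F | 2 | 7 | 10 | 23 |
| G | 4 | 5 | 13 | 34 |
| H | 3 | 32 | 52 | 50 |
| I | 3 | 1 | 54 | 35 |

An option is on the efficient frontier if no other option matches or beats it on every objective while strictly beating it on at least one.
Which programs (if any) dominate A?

none

B: worse on tuition (33 vs 15).
C: worse on tuition (51 vs 15).
D: worse on ranking (60 vs 35).
E: worse on duration (6 vs 2).
F: worse on stipend (7 vs 10).
G: worse on duration (4 vs 2).
H: worse on duration (3 vs 2).
I: worse on duration (3 vs 2).
No option dominates A.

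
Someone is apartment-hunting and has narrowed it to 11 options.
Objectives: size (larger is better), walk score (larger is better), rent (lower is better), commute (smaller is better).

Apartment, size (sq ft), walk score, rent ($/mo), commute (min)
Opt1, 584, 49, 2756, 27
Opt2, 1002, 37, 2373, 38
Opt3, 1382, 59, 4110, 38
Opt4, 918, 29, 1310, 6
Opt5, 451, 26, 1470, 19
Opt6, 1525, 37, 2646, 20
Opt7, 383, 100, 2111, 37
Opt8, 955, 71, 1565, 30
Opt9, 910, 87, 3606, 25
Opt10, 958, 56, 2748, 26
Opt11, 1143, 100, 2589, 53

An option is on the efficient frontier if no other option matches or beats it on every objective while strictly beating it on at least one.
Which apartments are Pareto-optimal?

Opt2, Opt3, Opt4, Opt6, Opt7, Opt8, Opt9, Opt10, Opt11

Opt1: dominated by Opt10 (size 958≥584, walk score 56≥49, rent 2748≤2756, commute 26≤27).
Opt2: not dominated.
Opt3: not dominated.
Opt4: not dominated (best rent).
Opt5: dominated by Opt4 (size 918≥451, walk score 29≥26, rent 1310≤1470, commute 6≤19).
Opt6: not dominated (best size).
Opt7: not dominated.
Opt8: not dominated.
Opt9: not dominated.
Opt10: not dominated.
Opt11: not dominated.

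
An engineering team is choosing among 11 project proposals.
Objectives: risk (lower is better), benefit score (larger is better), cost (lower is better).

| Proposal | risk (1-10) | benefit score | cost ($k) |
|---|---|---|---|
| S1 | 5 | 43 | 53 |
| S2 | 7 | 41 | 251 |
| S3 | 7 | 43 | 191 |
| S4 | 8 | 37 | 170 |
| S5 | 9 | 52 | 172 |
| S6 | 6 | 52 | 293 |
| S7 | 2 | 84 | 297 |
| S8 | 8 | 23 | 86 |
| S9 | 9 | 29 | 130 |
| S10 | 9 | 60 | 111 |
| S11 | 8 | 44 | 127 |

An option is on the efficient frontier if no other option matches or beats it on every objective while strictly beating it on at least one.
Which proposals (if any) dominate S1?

S2: worse on risk (7 vs 5).
S3: worse on risk (7 vs 5).
S4: worse on risk (8 vs 5).
S5: worse on risk (9 vs 5).
S6: worse on risk (6 vs 5).
S7: worse on cost (297 vs 53).
S8: worse on risk (8 vs 5).
S9: worse on risk (9 vs 5).
S10: worse on risk (9 vs 5).
S11: worse on risk (8 vs 5).
No option dominates S1.

none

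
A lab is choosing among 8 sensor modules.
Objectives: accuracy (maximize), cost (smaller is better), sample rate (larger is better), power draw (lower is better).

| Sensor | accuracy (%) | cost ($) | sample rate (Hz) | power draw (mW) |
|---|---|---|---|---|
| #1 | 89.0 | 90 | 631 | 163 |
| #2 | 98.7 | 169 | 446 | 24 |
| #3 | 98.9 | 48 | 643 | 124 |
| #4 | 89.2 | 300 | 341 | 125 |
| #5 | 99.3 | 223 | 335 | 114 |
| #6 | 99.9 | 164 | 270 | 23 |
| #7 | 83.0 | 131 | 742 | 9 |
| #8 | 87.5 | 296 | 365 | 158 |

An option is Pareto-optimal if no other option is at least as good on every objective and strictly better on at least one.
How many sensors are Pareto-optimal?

5

#1: dominated by #3 (accuracy 98.9≥89.0, cost 48≤90, sample rate 643≥631, power draw 124≤163).
#2: not dominated.
#3: not dominated (best cost).
#4: dominated by #2 (accuracy 98.7≥89.2, cost 169≤300, sample rate 446≥341, power draw 24≤125).
#5: not dominated.
#6: not dominated (best accuracy).
#7: not dominated (best sample rate).
#8: dominated by #2 (accuracy 98.7≥87.5, cost 169≤296, sample rate 446≥365, power draw 24≤158).
Pareto-optimal: #2, #3, #5, #6, #7 → 5.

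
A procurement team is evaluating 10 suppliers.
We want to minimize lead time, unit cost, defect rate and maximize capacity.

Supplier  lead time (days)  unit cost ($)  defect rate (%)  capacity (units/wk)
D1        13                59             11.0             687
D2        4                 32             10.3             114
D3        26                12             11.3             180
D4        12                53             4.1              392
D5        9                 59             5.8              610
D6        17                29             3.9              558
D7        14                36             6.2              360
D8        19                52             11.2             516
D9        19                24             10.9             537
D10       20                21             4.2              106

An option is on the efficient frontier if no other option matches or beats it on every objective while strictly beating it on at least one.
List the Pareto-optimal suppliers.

D1, D2, D3, D4, D5, D6, D7, D9, D10

D1: not dominated (best capacity).
D2: not dominated (best lead time).
D3: not dominated (best unit cost).
D4: not dominated.
D5: not dominated.
D6: not dominated (best defect rate).
D7: not dominated.
D8: dominated by D6 (lead time 17≤19, unit cost 29≤52, defect rate 3.9≤11.2, capacity 558≥516).
D9: not dominated.
D10: not dominated.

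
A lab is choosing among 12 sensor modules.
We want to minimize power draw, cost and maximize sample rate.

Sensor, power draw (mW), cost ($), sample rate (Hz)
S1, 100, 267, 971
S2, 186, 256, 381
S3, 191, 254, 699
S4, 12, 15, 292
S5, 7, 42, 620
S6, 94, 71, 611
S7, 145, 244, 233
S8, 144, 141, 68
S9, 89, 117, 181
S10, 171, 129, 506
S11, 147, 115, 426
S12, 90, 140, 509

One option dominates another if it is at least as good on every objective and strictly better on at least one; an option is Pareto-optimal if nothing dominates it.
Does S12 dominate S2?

Yes

S12 vs S2: power draw 90≤186, cost 140≤256, sample rate 509≥381 — S12 is at least as good on every objective with at least one strict improvement.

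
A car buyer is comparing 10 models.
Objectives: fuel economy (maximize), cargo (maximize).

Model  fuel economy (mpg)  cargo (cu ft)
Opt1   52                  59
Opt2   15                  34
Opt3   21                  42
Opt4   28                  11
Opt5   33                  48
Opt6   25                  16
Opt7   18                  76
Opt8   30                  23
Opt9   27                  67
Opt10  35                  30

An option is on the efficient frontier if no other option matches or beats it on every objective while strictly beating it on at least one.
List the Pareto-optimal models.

Opt1, Opt7, Opt9

Opt1: not dominated (best fuel economy).
Opt2: dominated by Opt1 (fuel economy 52≥15, cargo 59≥34).
Opt3: dominated by Opt1 (fuel economy 52≥21, cargo 59≥42).
Opt4: dominated by Opt1 (fuel economy 52≥28, cargo 59≥11).
Opt5: dominated by Opt1 (fuel economy 52≥33, cargo 59≥48).
Opt6: dominated by Opt1 (fuel economy 52≥25, cargo 59≥16).
Opt7: not dominated (best cargo).
Opt8: dominated by Opt1 (fuel economy 52≥30, cargo 59≥23).
Opt9: not dominated.
Opt10: dominated by Opt1 (fuel economy 52≥35, cargo 59≥30).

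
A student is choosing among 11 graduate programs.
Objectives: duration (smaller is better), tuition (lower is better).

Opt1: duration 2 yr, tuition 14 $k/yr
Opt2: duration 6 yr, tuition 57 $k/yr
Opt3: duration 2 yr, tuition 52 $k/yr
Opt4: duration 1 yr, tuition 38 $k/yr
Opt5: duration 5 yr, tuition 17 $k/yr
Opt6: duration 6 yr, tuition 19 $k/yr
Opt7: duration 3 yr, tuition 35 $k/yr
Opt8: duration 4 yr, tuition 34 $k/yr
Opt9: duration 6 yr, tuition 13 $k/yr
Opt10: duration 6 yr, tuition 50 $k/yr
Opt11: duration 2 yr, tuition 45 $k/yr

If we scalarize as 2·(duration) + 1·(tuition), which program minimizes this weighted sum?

Opt1

Opt1: 2·2 + 1·14 = 18
Opt2: 2·6 + 1·57 = 69
Opt3: 2·2 + 1·52 = 56
Opt4: 2·1 + 1·38 = 40
Opt5: 2·5 + 1·17 = 27
Opt6: 2·6 + 1·19 = 31
Opt7: 2·3 + 1·35 = 41
Opt8: 2·4 + 1·34 = 42
Opt9: 2·6 + 1·13 = 25
Opt10: 2·6 + 1·50 = 62
Opt11: 2·2 + 1·45 = 49
Lowest: Opt1 at 18.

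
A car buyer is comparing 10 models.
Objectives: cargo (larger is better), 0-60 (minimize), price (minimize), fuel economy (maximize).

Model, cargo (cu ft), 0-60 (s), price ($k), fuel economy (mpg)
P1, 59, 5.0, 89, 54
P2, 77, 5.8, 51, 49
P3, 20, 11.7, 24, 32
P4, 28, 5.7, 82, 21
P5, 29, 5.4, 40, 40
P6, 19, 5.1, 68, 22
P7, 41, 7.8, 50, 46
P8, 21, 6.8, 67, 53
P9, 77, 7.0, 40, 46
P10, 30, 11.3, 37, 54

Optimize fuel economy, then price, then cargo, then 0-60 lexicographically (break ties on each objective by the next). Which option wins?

P10

First maximize fuel economy: best is 54, kept {P1, P10}.
Then minimize price: best is 37, kept {P10}.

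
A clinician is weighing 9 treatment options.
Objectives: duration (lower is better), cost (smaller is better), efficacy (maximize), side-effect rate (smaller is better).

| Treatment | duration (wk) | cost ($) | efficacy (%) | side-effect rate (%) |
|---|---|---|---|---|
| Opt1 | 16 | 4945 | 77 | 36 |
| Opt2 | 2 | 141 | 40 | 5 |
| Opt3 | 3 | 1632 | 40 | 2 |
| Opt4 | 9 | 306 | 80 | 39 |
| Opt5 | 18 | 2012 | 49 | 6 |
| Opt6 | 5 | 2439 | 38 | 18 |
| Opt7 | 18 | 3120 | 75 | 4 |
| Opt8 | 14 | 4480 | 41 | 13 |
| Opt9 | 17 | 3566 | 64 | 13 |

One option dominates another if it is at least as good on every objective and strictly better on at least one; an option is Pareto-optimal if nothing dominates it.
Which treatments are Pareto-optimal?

Opt1, Opt2, Opt3, Opt4, Opt5, Opt7, Opt8, Opt9

Opt1: not dominated.
Opt2: not dominated (best duration).
Opt3: not dominated (best side-effect rate).
Opt4: not dominated (best efficacy).
Opt5: not dominated.
Opt6: dominated by Opt2 (duration 2≤5, cost 141≤2439, efficacy 40≥38, side-effect rate 5≤18).
Opt7: not dominated.
Opt8: not dominated.
Opt9: not dominated.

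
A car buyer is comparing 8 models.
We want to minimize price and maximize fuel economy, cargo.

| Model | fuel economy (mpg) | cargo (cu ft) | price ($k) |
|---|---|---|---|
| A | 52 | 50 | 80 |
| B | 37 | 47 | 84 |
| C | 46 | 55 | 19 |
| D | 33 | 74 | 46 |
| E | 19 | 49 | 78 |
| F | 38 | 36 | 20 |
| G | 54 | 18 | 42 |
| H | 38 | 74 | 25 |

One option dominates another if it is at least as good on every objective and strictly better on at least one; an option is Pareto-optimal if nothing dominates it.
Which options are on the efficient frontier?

A, C, G, H

A: not dominated.
B: dominated by A (fuel economy 52≥37, cargo 50≥47, price 80≤84).
C: not dominated (best price).
D: dominated by H (fuel economy 38≥33, cargo 74≥74, price 25≤46).
E: dominated by C (fuel economy 46≥19, cargo 55≥49, price 19≤78).
F: dominated by C (fuel economy 46≥38, cargo 55≥36, price 19≤20).
G: not dominated (best fuel economy).
H: not dominated.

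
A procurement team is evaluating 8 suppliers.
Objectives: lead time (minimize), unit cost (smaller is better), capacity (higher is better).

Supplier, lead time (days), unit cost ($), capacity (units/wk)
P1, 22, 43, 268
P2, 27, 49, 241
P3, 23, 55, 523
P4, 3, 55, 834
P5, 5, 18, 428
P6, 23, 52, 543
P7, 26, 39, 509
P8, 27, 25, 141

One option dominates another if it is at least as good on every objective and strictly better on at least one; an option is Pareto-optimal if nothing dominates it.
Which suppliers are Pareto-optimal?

P1: dominated by P5 (lead time 5≤22, unit cost 18≤43, capacity 428≥268).
P2: dominated by P1 (lead time 22≤27, unit cost 43≤49, capacity 268≥241).
P3: dominated by P4 (lead time 3≤23, unit cost 55≤55, capacity 834≥523).
P4: not dominated (best lead time).
P5: not dominated (best unit cost).
P6: not dominated.
P7: not dominated.
P8: dominated by P5 (lead time 5≤27, unit cost 18≤25, capacity 428≥141).

P4, P5, P6, P7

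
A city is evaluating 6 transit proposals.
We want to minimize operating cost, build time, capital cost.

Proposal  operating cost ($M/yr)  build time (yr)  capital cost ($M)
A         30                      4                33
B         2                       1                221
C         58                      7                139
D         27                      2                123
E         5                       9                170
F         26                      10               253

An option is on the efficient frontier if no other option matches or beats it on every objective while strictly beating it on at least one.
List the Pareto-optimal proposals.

A, B, D, E

A: not dominated (best capital cost).
B: not dominated (best operating cost).
C: dominated by A (operating cost 30≤58, build time 4≤7, capital cost 33≤139).
D: not dominated.
E: not dominated.
F: dominated by B (operating cost 2≤26, build time 1≤10, capital cost 221≤253).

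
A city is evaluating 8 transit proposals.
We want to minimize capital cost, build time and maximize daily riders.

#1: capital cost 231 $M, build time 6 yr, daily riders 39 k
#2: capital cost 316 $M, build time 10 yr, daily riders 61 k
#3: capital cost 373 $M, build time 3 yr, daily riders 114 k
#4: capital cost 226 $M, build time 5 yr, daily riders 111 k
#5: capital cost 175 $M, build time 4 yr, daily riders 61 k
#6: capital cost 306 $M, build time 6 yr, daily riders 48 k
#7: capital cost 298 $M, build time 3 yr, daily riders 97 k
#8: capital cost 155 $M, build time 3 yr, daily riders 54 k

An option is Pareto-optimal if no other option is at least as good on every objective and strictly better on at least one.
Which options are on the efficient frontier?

#3, #4, #5, #7, #8

#1: dominated by #4 (capital cost 226≤231, build time 5≤6, daily riders 111≥39).
#2: dominated by #4 (capital cost 226≤316, build time 5≤10, daily riders 111≥61).
#3: not dominated (best daily riders).
#4: not dominated.
#5: not dominated.
#6: dominated by #4 (capital cost 226≤306, build time 5≤6, daily riders 111≥48).
#7: not dominated.
#8: not dominated (best capital cost).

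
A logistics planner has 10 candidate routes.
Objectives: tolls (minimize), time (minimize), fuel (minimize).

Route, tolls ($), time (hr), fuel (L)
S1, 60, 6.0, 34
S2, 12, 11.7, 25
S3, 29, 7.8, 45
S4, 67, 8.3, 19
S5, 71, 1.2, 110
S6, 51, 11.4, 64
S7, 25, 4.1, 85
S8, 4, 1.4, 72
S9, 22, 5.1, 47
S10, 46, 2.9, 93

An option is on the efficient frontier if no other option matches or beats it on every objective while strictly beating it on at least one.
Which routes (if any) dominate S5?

S1: worse on time (6.0 vs 1.2).
S2: worse on time (11.7 vs 1.2).
S3: worse on time (7.8 vs 1.2).
S4: worse on time (8.3 vs 1.2).
S6: worse on time (11.4 vs 1.2).
S7: worse on time (4.1 vs 1.2).
S8: worse on time (1.4 vs 1.2).
S9: worse on time (5.1 vs 1.2).
S10: worse on time (2.9 vs 1.2).
No option dominates S5.

none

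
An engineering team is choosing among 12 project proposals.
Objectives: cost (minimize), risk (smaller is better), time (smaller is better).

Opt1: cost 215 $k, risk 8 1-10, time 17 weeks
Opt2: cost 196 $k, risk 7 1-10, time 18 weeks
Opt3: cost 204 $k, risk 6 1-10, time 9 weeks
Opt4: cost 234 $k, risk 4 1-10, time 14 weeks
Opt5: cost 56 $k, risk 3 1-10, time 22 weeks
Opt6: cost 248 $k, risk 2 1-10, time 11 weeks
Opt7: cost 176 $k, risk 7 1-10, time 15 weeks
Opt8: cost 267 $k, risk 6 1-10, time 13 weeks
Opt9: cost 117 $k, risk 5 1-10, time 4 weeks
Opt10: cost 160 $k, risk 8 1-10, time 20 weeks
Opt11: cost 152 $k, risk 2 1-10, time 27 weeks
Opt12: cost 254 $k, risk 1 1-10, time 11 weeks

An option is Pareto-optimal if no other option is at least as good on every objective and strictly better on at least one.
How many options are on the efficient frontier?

6

Opt1: dominated by Opt3 (cost 204≤215, risk 6≤8, time 9≤17).
Opt2: dominated by Opt7 (cost 176≤196, risk 7≤7, time 15≤18).
Opt3: dominated by Opt9 (cost 117≤204, risk 5≤6, time 4≤9).
Opt4: not dominated.
Opt5: not dominated (best cost).
Opt6: not dominated.
Opt7: dominated by Opt9 (cost 117≤176, risk 5≤7, time 4≤15).
Opt8: dominated by Opt3 (cost 204≤267, risk 6≤6, time 9≤13).
Opt9: not dominated (best time).
Opt10: dominated by Opt9 (cost 117≤160, risk 5≤8, time 4≤20).
Opt11: not dominated.
Opt12: not dominated (best risk).
Pareto-optimal: Opt4, Opt5, Opt6, Opt9, Opt11, Opt12 → 6.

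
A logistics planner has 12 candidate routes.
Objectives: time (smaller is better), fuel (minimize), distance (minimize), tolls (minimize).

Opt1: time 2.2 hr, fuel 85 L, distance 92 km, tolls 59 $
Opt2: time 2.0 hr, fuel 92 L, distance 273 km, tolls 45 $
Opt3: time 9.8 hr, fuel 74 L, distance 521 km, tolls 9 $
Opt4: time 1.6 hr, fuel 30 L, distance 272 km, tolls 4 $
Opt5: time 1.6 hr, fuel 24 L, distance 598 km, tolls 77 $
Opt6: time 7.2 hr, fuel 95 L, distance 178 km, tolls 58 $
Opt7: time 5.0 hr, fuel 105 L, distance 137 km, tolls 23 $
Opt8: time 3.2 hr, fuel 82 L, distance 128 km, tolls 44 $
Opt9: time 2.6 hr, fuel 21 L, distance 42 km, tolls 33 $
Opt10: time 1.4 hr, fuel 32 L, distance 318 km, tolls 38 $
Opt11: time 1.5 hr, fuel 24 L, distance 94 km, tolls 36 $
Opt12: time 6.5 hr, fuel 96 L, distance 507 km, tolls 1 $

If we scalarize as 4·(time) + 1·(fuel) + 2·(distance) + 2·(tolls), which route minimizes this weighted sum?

Opt1: 4·2.2 + 1·85 + 2·92 + 2·59 = 395.8
Opt2: 4·2.0 + 1·92 + 2·273 + 2·45 = 736.0
Opt3: 4·9.8 + 1·74 + 2·521 + 2·9 = 1173.2
Opt4: 4·1.6 + 1·30 + 2·272 + 2·4 = 588.4
Opt5: 4·1.6 + 1·24 + 2·598 + 2·77 = 1380.4
Opt6: 4·7.2 + 1·95 + 2·178 + 2·58 = 595.8
Opt7: 4·5.0 + 1·105 + 2·137 + 2·23 = 445.0
Opt8: 4·3.2 + 1·82 + 2·128 + 2·44 = 438.8
Opt9: 4·2.6 + 1·21 + 2·42 + 2·33 = 181.4
Opt10: 4·1.4 + 1·32 + 2·318 + 2·38 = 749.6
Opt11: 4·1.5 + 1·24 + 2·94 + 2·36 = 290.0
Opt12: 4·6.5 + 1·96 + 2·507 + 2·1 = 1138.0
Lowest: Opt9 at 181.4.

Opt9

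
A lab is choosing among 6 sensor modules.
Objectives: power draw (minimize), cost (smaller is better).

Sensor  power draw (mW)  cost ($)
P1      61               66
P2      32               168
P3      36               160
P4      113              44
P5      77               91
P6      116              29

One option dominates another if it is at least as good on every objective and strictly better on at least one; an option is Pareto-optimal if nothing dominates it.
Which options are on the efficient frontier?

P1: not dominated.
P2: not dominated (best power draw).
P3: not dominated.
P4: not dominated.
P5: dominated by P1 (power draw 61≤77, cost 66≤91).
P6: not dominated (best cost).

P1, P2, P3, P4, P6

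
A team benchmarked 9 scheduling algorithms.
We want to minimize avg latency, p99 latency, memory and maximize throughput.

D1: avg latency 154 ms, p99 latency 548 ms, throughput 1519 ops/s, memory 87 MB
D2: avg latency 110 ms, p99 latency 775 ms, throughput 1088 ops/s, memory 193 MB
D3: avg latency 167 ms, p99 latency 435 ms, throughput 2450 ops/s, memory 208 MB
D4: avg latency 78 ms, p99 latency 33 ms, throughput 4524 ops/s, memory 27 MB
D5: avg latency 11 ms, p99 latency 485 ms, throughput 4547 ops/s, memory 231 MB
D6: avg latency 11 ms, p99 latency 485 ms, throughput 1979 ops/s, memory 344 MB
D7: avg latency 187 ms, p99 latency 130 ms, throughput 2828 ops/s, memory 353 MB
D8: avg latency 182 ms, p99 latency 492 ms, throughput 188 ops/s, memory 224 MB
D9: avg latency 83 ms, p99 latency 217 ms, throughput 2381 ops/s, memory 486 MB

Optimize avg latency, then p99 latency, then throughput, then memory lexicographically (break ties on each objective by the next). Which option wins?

First minimize avg latency: best is 11, kept {D5, D6}.
Then minimize p99 latency: best is 485, kept {D5, D6}.
Then maximize throughput: best is 4547, kept {D5}.

D5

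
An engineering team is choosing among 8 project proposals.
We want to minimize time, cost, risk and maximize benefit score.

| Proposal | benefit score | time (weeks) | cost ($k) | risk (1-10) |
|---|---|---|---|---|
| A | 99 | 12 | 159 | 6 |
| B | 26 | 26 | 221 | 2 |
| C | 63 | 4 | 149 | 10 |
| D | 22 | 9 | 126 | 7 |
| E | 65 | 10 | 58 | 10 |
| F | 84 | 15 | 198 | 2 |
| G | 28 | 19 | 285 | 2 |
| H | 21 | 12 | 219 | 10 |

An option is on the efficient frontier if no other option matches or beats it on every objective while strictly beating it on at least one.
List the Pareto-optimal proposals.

A: not dominated (best benefit score).
B: dominated by F (benefit score 84≥26, time 15≤26, cost 198≤221, risk 2≤2).
C: not dominated (best time).
D: not dominated.
E: not dominated (best cost).
F: not dominated.
G: dominated by F (benefit score 84≥28, time 15≤19, cost 198≤285, risk 2≤2).
H: dominated by A (benefit score 99≥21, time 12≤12, cost 159≤219, risk 6≤10).

A, C, D, E, F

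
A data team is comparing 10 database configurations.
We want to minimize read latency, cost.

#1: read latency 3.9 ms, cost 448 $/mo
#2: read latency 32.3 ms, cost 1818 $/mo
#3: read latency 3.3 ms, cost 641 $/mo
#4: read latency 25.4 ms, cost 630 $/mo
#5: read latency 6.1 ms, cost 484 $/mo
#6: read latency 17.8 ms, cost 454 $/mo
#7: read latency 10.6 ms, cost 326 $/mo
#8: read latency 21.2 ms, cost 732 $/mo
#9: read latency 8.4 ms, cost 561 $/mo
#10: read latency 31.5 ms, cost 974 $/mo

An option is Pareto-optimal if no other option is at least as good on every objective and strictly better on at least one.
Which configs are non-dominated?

#1, #3, #7

#1: not dominated.
#2: dominated by #1 (read latency 3.9≤32.3, cost 448≤1818).
#3: not dominated (best read latency).
#4: dominated by #1 (read latency 3.9≤25.4, cost 448≤630).
#5: dominated by #1 (read latency 3.9≤6.1, cost 448≤484).
#6: dominated by #1 (read latency 3.9≤17.8, cost 448≤454).
#7: not dominated (best cost).
#8: dominated by #1 (read latency 3.9≤21.2, cost 448≤732).
#9: dominated by #1 (read latency 3.9≤8.4, cost 448≤561).
#10: dominated by #1 (read latency 3.9≤31.5, cost 448≤974).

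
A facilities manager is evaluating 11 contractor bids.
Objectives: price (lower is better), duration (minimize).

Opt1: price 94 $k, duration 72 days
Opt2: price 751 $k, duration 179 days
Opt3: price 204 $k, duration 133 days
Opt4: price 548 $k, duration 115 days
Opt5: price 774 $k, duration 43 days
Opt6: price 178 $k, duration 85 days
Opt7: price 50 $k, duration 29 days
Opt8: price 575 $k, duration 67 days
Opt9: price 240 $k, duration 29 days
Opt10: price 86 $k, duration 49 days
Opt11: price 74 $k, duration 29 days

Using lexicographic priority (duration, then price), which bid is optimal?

Opt7

First minimize duration: best is 29, kept {Opt7, Opt9, Opt11}.
Then minimize price: best is 50, kept {Opt7}.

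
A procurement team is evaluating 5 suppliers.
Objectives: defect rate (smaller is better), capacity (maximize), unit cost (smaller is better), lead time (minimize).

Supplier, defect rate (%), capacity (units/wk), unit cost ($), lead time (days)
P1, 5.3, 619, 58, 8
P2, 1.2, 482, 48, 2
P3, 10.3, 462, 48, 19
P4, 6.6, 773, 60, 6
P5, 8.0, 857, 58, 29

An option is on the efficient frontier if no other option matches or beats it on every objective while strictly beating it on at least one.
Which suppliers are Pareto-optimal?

P1, P2, P4, P5

P1: not dominated.
P2: not dominated (best defect rate).
P3: dominated by P2 (defect rate 1.2≤10.3, capacity 482≥462, unit cost 48≤48, lead time 2≤19).
P4: not dominated.
P5: not dominated (best capacity).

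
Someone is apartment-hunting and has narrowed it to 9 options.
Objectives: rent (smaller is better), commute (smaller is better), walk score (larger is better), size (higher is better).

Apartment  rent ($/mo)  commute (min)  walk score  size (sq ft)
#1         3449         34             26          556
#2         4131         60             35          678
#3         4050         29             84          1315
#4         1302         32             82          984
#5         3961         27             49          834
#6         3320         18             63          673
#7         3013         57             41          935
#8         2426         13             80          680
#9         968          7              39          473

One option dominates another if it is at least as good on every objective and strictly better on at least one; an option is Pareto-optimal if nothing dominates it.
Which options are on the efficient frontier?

#3, #4, #5, #8, #9

#1: dominated by #4 (rent 1302≤3449, commute 32≤34, walk score 82≥26, size 984≥556).
#2: dominated by #3 (rent 4050≤4131, commute 29≤60, walk score 84≥35, size 1315≥678).
#3: not dominated (best walk score).
#4: not dominated.
#5: not dominated.
#6: dominated by #8 (rent 2426≤3320, commute 13≤18, walk score 80≥63, size 680≥673).
#7: dominated by #4 (rent 1302≤3013, commute 32≤57, walk score 82≥41, size 984≥935).
#8: not dominated.
#9: not dominated (best rent).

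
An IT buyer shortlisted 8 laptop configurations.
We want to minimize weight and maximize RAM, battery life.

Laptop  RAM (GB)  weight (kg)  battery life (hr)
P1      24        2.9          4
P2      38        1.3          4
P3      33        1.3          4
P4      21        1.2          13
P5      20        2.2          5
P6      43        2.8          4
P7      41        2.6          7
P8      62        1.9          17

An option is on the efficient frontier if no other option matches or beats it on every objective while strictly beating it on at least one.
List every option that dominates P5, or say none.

P4: RAM 21≥20, weight 1.2≤2.2, battery life 13≥5 — dominates P5.
P8: RAM 62≥20, weight 1.9≤2.2, battery life 17≥5 — dominates P5.
Others (P1, P2, P3, P6, P7) are each worse than P5 on at least one objective.

P4, P8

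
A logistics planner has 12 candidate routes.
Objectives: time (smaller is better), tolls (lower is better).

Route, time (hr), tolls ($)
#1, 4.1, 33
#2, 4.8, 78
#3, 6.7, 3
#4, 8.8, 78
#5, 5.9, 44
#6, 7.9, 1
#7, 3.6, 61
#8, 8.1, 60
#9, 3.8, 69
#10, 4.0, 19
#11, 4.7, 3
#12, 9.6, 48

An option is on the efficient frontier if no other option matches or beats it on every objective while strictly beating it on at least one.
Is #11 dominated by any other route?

No

#1: worse on tolls (33 vs 3).
#2: worse on time (4.8 vs 4.7).
#3: worse on time (6.7 vs 4.7).
#4: worse on time (8.8 vs 4.7).
#5: worse on time (5.9 vs 4.7).
#6: worse on time (7.9 vs 4.7).
#7: worse on tolls (61 vs 3).
#8: worse on time (8.1 vs 4.7).
#9: worse on tolls (69 vs 3).
#10: worse on tolls (19 vs 3).
#12: worse on time (9.6 vs 4.7).
No option is at least as good as #11 on every objective and strictly better on one.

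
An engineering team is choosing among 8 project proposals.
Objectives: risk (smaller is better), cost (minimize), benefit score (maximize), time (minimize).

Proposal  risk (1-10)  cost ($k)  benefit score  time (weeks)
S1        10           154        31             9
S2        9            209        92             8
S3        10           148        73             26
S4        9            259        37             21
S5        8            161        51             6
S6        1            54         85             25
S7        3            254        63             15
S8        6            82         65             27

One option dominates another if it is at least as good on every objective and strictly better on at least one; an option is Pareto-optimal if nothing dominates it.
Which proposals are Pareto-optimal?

S1, S2, S5, S6, S7

S1: not dominated.
S2: not dominated (best benefit score).
S3: dominated by S6 (risk 1≤10, cost 54≤148, benefit score 85≥73, time 25≤26).
S4: dominated by S2 (risk 9≤9, cost 209≤259, benefit score 92≥37, time 8≤21).
S5: not dominated (best time).
S6: not dominated (best risk).
S7: not dominated.
S8: dominated by S6 (risk 1≤6, cost 54≤82, benefit score 85≥65, time 25≤27).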